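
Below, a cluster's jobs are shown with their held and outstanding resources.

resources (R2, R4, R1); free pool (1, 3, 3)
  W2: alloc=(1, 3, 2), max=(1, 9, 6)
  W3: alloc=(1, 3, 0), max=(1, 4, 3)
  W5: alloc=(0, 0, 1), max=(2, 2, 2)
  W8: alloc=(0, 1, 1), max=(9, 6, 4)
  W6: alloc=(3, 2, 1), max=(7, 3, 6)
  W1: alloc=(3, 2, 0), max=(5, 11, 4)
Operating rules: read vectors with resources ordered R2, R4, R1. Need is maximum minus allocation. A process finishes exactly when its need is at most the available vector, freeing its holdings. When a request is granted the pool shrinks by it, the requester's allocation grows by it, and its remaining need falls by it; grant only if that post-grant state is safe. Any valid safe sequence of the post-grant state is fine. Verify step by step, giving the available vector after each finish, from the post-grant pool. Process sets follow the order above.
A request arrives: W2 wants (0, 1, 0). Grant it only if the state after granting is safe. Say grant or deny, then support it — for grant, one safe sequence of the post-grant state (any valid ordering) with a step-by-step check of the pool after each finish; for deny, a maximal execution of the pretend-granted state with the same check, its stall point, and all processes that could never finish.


GRANT. The post-grant state is safe; one safe sequence: W3, W5, W2, W1, W6, W8.
Key observation: (1, 2, 3) free after granting still covers W3 first, and each release covers the next.
Check on the post-grant state, step by step:
  pool = (1, 2, 3)
  W3 needs (0, 1, 3) <= (1, 2, 3) -> finishes; pool += (1, 3, 0) = (2, 5, 3)
  W5 needs (2, 2, 1) <= (2, 5, 3) -> finishes; pool += (0, 0, 1) = (2, 5, 4)
  W2 needs (0, 5, 4) <= (2, 5, 4) -> finishes; pool += (1, 4, 2) = (3, 9, 6)
  W1 needs (2, 9, 4) <= (3, 9, 6) -> finishes; pool += (3, 2, 0) = (6, 11, 6)
  W6 needs (4, 1, 5) <= (6, 11, 6) -> finishes; pool += (3, 2, 1) = (9, 13, 7)
  W8 needs (9, 5, 3) <= (9, 13, 7) -> finishes; pool += (0, 1, 1) = (9, 14, 8)


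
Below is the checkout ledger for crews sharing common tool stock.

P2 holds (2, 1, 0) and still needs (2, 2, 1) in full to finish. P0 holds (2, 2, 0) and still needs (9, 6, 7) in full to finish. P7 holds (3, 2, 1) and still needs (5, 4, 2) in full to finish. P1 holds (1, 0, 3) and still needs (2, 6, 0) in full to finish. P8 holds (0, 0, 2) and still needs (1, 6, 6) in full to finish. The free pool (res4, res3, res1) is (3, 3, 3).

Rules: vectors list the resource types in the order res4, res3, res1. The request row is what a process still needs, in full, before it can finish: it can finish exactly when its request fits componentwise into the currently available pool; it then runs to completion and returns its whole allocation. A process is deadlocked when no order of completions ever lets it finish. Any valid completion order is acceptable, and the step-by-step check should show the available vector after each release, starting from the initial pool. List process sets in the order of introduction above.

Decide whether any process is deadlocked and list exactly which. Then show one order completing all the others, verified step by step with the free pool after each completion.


Nothing here is deadlocked.
Key observation: there is always a runnable process — P2 first — so the state unwinds completely.
One completion order for the rest: P2, P7, P1, P0, P8. Step-by-step check:
  pool = (3, 3, 3)
  run P2 (needs (2, 2, 1), free (3, 3, 3)); after release of (2, 1, 0) the pool is (5, 4, 3)
  run P7 (needs (5, 4, 2), free (5, 4, 3)); after release of (3, 2, 1) the pool is (8, 6, 4)
  run P1 (needs (2, 6, 0), free (8, 6, 4)); after release of (1, 0, 3) the pool is (9, 6, 7)
  run P0 (needs (9, 6, 7), free (9, 6, 7)); after release of (2, 2, 0) the pool is (11, 8, 7)
  run P8 (needs (1, 6, 6), free (11, 8, 7)); after release of (0, 0, 2) the pool is (11, 8, 9)


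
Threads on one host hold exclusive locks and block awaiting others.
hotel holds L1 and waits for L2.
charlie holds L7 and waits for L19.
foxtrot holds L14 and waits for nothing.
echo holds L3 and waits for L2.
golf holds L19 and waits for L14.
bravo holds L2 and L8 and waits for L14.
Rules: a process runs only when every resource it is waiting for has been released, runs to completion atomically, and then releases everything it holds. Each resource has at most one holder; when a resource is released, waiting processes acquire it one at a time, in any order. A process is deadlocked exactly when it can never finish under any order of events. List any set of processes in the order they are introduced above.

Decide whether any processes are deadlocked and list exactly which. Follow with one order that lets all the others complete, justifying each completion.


No process is deadlocked.
Key observation: the waits form no ring: some process can always run, and its releases unblock the others one by one.
The rest can finish in the order foxtrot, bravo, hotel, golf, echo, charlie.
Check, step by step:
  foxtrot: no waits; runs immediately, freeing L14
  run bravo (all its waits — L14 — are resolved); releases L2 and L8
  run hotel (all its waits — L2 — are resolved); releases L1
  run golf (all its waits — L14 — are resolved); releases L19
  run echo (all its waits — L2 — are resolved); releases L3
  run charlie (all its waits — L19 — are resolved); releases L7


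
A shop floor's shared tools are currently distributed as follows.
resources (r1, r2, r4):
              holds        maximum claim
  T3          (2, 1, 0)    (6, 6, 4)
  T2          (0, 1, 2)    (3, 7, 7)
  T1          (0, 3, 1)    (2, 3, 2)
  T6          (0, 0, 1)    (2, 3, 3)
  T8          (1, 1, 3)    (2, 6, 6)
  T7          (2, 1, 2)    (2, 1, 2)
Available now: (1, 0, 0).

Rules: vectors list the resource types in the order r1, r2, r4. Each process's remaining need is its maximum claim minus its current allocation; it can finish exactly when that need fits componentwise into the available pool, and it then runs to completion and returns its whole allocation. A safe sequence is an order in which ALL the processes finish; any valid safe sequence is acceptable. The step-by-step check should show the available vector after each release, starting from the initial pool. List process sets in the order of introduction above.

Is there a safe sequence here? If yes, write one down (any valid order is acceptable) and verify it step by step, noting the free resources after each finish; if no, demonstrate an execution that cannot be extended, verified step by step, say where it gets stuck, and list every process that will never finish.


UNSAFE — no complete ordering exists.
Key observation: the wall is r2: completing T7, T1, T6 brings the pool only to (3, 4, 4), and all the rest need more.
The run T7, T1, T6 cannot be extended any further. Step-by-step check:
  pool = (1, 0, 0)
  T7 needs (0, 0, 0) <= (1, 0, 0) -> finishes; pool += (2, 1, 2) = (3, 1, 2)
  T1 needs (2, 0, 1) <= (3, 1, 2) -> finishes; pool += (0, 3, 1) = (3, 4, 3)
  T6 needs (2, 3, 2) <= (3, 4, 3) -> finishes; pool += (0, 0, 1) = (3, 4, 4)
  blocked: T3 wants (4, 5, 4), pool (3, 4, 4) — not enough r1 and r2
  blocked: T2 wants (3, 6, 5), pool (3, 4, 4) — not enough r2 and r4
  blocked: T8 wants (1, 5, 3), pool (3, 4, 4) — not enough r2
Processes that can never finish: T3, T2 and T8.


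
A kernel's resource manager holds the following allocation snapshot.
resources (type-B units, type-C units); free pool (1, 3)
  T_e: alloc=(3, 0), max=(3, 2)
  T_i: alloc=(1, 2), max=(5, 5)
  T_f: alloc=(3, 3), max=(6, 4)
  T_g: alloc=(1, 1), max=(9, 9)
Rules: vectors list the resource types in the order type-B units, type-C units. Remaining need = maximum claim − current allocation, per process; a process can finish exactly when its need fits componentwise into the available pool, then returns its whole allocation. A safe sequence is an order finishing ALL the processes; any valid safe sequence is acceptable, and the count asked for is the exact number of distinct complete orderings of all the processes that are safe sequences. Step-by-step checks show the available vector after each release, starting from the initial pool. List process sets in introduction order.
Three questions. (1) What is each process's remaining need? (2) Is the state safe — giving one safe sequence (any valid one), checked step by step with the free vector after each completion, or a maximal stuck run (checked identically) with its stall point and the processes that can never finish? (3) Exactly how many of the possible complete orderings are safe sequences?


(1) Need matrix, components ordered type-B units, type-C units:
  T_e: (0, 2)
  T_i: (4, 3)
  T_f: (3, 1)
  T_g: (8, 8)
(2) SAFE, for example via the order T_e, T_f, T_i, T_g.
Key observation: reading the order forward, T_g is the first process whose need (8, 8) meets the free pool (8, 8) exactly on a resource it requests.
Check, step by step:
  pool = (1, 3)
  run T_e (needs (0, 2), free (1, 3)); after release of (3, 0) the pool is (4, 3)
  run T_f (needs (3, 1), free (4, 3)); after release of (3, 3) the pool is (7, 6)
  run T_i (needs (4, 3), free (7, 6)); after release of (1, 2) the pool is (8, 8)
  run T_g (needs (8, 8), free (8, 8)); after release of (1, 1) the pool is (9, 9)
(3) Exactly 2 of the possible complete orderings are safe sequences.


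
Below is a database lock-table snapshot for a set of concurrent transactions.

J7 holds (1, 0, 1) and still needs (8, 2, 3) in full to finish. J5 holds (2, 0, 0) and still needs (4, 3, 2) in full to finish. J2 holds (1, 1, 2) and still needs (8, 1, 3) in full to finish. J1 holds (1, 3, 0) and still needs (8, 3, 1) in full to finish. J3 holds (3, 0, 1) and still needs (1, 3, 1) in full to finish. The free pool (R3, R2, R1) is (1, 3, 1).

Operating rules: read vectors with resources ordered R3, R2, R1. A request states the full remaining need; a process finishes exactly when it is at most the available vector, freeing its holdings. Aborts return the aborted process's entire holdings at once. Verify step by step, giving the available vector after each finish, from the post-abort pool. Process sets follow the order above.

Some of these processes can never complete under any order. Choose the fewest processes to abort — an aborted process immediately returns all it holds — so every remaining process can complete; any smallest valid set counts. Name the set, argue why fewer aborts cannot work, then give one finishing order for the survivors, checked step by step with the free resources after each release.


Minimum abort set: J2 and J1.
Key observation: J7 was stuck for good until J2 and J1 gave back (2, 4, 2); in the order shown it finishes at step 3.
Why nothing smaller works — every single abort fails: J7 alone leaves J2 blocked (short on R3); J5 alone leaves J7 blocked (short on R3 and R1); J2 alone leaves J7 blocked (short on R3); J1 alone leaves J7 blocked (short on R3 and R1); J3 alone leaves J7 blocked (short on R3 and R1).
One survivor order: J3, J5, J7. Walking it through (post-abort pool first):
  pool = (3, 7, 3)
  J3: need (1, 3, 1) fits (3, 7, 3); releases (3, 0, 1), pool now (6, 7, 4)
  J5: need (4, 3, 2) fits (6, 7, 4); releases (2, 0, 0), pool now (8, 7, 4)
  J7: need (8, 2, 3) fits (8, 7, 4); releases (1, 0, 1), pool now (9, 7, 5)


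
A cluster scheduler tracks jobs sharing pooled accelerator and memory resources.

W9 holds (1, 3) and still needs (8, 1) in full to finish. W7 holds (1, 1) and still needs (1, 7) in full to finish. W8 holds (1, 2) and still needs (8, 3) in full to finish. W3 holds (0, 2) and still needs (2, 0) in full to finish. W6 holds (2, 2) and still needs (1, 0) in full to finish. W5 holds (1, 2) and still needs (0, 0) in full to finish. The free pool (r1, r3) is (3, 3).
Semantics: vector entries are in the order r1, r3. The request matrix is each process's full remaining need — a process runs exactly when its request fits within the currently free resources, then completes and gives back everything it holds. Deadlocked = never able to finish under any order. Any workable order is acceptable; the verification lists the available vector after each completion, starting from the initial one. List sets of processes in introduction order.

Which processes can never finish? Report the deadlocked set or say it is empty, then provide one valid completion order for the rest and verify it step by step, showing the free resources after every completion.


Deadlocked: W9 and W8.
Key observation: once W5, W3, W7, W6 finish, the pool peaks at (7, 10) — and every remaining process still needs more r1 than that.
One completion order for the rest: W5, W3, W7, W6. Walking it through:
  pool = (3, 3)
  W5 needs (0, 0) <= (3, 3) -> finishes; pool += (1, 2) = (4, 5)
  W3 needs (2, 0) <= (4, 5) -> finishes; pool += (0, 2) = (4, 7)
  W7 needs (1, 7) <= (4, 7) -> finishes; pool += (1, 1) = (5, 8)
  W6 needs (1, 0) <= (5, 8) -> finishes; pool += (2, 2) = (7, 10)
The blocked processes can never fit:
  blocked: W9 wants (8, 1), pool (7, 10) — not enough r1
  blocked: W8 wants (8, 3), pool (7, 10) — not enough r1


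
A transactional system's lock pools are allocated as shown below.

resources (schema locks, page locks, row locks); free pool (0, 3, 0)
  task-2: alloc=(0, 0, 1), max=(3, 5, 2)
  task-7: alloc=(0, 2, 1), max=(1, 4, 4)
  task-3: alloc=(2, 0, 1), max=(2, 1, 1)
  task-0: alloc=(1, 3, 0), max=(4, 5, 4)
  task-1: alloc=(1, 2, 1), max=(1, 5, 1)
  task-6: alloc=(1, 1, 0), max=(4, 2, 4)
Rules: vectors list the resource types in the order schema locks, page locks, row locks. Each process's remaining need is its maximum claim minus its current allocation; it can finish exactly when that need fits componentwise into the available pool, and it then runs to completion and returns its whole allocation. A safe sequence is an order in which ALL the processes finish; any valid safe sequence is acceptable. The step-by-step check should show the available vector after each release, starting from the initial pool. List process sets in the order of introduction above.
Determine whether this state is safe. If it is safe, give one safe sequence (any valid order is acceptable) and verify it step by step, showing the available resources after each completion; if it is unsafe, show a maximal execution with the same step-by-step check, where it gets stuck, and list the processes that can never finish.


SAFE — a valid safe sequence is task-1, task-3, task-2, task-7, task-6, task-0.
Key observation: the first exact fit in this order is task-1 — it needs (0, 3, 0) with (0, 3, 0) free, meeting a requested resource to the last unit.
Check, step by step:
  pool = (0, 3, 0)
  task-1: need (0, 3, 0) fits (0, 3, 0); releases (1, 2, 1), pool now (1, 5, 1)
  task-3: need (0, 1, 0) fits (1, 5, 1); releases (2, 0, 1), pool now (3, 5, 2)
  task-2: need (3, 5, 1) fits (3, 5, 2); releases (0, 0, 1), pool now (3, 5, 3)
  task-7: need (1, 2, 3) fits (3, 5, 3); releases (0, 2, 1), pool now (3, 7, 4)
  task-6: need (3, 1, 4) fits (3, 7, 4); releases (1, 1, 0), pool now (4, 8, 4)
  task-0: need (3, 2, 4) fits (4, 8, 4); releases (1, 3, 0), pool now (5, 11, 4)


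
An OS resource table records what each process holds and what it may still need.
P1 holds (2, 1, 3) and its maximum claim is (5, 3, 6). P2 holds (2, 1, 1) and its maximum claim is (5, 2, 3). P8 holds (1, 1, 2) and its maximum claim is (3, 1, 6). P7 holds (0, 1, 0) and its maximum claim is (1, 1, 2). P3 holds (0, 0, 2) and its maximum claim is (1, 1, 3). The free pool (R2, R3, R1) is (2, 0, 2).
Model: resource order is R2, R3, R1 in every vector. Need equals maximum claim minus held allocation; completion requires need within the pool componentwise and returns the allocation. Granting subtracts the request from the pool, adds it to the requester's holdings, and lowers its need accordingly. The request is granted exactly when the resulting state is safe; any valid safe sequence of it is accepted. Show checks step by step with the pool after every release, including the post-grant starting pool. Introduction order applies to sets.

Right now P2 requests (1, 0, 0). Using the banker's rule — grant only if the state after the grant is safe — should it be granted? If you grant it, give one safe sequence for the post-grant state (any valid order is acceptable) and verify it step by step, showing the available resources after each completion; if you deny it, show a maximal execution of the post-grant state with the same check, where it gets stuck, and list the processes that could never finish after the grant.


DENY. Granting would leave the state unsafe.
Key observation: the pool after P7, P3 is (1, 1, 4); every surviving request exceeds it in R2, so progress ends there.
After a pretend grant, a maximal execution: P7, P3 — then nothing else fits. Step-by-step check:
  pool = (1, 0, 2)
  run P7 (needs (1, 0, 2), free (1, 0, 2)); after release of (0, 1, 0) the pool is (1, 1, 2)
  run P3 (needs (1, 1, 1), free (1, 1, 2)); after release of (0, 0, 2) the pool is (1, 1, 4)
  P1 cannot run: need (3, 2, 3) vs free (1, 1, 4) (insufficient R2 and R3)
  P2 cannot run: need (2, 1, 2) vs free (1, 1, 4) (insufficient R2)
  P8 cannot run: need (2, 0, 4) vs free (1, 1, 4) (insufficient R2)
Post-grant, the permanently blocked set is P1, P2 and P8.


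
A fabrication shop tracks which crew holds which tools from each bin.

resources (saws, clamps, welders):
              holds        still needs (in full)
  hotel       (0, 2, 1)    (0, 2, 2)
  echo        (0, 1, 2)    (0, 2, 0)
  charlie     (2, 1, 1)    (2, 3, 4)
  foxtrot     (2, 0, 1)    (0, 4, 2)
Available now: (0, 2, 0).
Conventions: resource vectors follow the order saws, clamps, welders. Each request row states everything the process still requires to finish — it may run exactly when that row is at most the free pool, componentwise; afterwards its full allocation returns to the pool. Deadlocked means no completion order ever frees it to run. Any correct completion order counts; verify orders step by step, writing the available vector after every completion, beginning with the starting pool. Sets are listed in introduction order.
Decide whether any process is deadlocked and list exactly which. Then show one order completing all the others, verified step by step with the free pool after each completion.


Nothing here is deadlocked.
Key observation: echo fits the free pool immediately, and its release cascades until everyone finishes.
The rest can finish in the order echo, hotel, foxtrot, charlie. Walking it through:
  pool = (0, 2, 0)
  run echo (needs (0, 2, 0), free (0, 2, 0)); after release of (0, 1, 2) the pool is (0, 3, 2)
  run hotel (needs (0, 2, 2), free (0, 3, 2)); after release of (0, 2, 1) the pool is (0, 5, 3)
  run foxtrot (needs (0, 4, 2), free (0, 5, 3)); after release of (2, 0, 1) the pool is (2, 5, 4)
  run charlie (needs (2, 3, 4), free (2, 5, 4)); after release of (2, 1, 1) the pool is (4, 6, 5)


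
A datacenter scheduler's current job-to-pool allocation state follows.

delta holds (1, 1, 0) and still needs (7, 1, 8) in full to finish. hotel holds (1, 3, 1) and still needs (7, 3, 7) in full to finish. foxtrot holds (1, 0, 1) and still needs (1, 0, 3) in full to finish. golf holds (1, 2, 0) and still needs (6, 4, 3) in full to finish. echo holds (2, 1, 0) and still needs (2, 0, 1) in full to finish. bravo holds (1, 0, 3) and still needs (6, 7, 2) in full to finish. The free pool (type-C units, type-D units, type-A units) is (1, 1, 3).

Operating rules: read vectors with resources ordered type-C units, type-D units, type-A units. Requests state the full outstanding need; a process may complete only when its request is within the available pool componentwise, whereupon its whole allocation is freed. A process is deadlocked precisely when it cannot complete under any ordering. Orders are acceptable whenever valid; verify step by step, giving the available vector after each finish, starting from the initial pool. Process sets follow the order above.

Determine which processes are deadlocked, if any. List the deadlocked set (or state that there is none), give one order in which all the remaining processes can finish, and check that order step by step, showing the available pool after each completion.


The deadlocked set is delta, hotel, golf and bravo.
Key observation: foxtrot, echo can finish, but then (4, 2, 4) is all there is, and the blocked group's type-C units demands exceed it.
A valid finishing order for the others: foxtrot, echo. Verifying each step:
  pool = (1, 1, 3)
  run foxtrot (needs (1, 0, 3), free (1, 1, 3)); after release of (1, 0, 1) the pool is (2, 1, 4)
  run echo (needs (2, 0, 1), free (2, 1, 4)); after release of (2, 1, 0) the pool is (4, 2, 4)
None of the blocked processes ever fits:
  delta still needs (7, 1, 8) but only (4, 2, 4) is free — short on type-C units and type-A units
  hotel still needs (7, 3, 7) but only (4, 2, 4) is free — short on type-C units, type-D units and type-A units
  golf still needs (6, 4, 3) but only (4, 2, 4) is free — short on type-C units and type-D units
  bravo still needs (6, 7, 2) but only (4, 2, 4) is free — short on type-C units and type-D units


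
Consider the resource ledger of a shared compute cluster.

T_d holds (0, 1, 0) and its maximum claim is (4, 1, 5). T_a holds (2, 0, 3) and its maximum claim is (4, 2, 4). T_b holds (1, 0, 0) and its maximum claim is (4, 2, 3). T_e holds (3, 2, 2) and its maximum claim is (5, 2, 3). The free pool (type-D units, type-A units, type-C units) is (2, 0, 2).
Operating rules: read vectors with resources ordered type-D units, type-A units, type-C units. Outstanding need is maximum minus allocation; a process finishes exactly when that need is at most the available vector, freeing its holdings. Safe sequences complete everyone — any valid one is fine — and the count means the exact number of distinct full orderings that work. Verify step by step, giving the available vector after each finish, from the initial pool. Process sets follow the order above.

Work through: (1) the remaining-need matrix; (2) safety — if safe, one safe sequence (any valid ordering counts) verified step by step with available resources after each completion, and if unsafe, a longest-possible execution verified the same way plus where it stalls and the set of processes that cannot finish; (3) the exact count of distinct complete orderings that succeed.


(1) Outstanding need per process (order type-D units, type-A units, type-C units):
  T_d: (4, 0, 5)
  T_a: (2, 2, 1)
  T_b: (3, 2, 3)
  T_e: (2, 0, 1)
(2) The state is SAFE; one workable sequence: T_e, T_b, T_a, T_d.
Key observation: at T_e the run first touches a limit — (2, 0, 1) against (2, 0, 2), exact on a resource it actually requests.
Verifying each step:
  pool = (2, 0, 2)
  run T_e (needs (2, 0, 1), free (2, 0, 2)); after release of (3, 2, 2) the pool is (5, 2, 4)
  run T_b (needs (3, 2, 3), free (5, 2, 4)); after release of (1, 0, 0) the pool is (6, 2, 4)
  run T_a (needs (2, 2, 1), free (6, 2, 4)); after release of (2, 0, 3) the pool is (8, 2, 7)
  run T_d (needs (4, 0, 5), free (8, 2, 7)); after release of (0, 1, 0) the pool is (8, 3, 7)
(3) Precisely 3 of the possible complete orderings are safe sequences.


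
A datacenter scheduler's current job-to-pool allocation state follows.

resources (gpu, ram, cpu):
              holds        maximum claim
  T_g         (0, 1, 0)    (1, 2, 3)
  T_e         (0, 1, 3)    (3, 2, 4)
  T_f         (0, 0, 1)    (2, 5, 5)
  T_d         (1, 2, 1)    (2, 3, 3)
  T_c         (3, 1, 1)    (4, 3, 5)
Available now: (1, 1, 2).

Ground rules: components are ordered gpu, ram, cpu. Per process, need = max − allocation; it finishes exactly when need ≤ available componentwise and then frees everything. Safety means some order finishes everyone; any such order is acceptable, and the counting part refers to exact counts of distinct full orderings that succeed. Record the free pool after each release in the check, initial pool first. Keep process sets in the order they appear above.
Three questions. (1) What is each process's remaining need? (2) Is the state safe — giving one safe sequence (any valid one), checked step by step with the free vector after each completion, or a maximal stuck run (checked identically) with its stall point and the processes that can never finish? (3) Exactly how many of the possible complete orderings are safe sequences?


(1) Outstanding need per process (order gpu, ram, cpu):
  T_g: (1, 1, 3)
  T_e: (3, 1, 1)
  T_f: (2, 5, 4)
  T_d: (1, 1, 2)
  T_c: (1, 2, 4)
(2) UNSAFE.
Key observation: after T_d, T_g the pool peaks at (2, 4, 3), and each blocked process is short somewhere: T_e on gpu; T_f on ram, cpu; T_c on cpu.
The run T_d, T_g cannot be extended any further. Check, step by step:
  pool = (1, 1, 2)
  run T_d (needs (1, 1, 2), free (1, 1, 2)); after release of (1, 2, 1) the pool is (2, 3, 3)
  run T_g (needs (1, 1, 3), free (2, 3, 3)); after release of (0, 1, 0) the pool is (2, 4, 3)
  T_e cannot run: need (3, 1, 1) vs free (2, 4, 3) (insufficient gpu)
  T_f cannot run: need (2, 5, 4) vs free (2, 4, 3) (insufficient ram and cpu)
  T_c cannot run: need (1, 2, 4) vs free (2, 4, 3) (insufficient cpu)
Never able to finish: T_e, T_f and T_c.
(3) Exactly 0 of the possible complete orderings are safe sequences.


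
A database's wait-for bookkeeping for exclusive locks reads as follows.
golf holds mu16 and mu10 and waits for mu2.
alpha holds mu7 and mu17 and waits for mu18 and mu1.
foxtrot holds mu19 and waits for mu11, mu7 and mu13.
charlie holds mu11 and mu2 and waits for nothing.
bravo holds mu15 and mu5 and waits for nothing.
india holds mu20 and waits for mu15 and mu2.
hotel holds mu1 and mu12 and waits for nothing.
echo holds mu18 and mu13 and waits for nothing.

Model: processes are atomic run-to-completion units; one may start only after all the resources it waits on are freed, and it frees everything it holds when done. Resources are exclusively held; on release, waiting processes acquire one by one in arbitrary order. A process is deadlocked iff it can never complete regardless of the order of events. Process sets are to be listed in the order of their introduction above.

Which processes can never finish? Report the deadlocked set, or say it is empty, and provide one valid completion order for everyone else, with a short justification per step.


No process is deadlocked.
Key observation: no waiting chain loops back on itself — every chain ends at a process that waits on nothing, so everyone eventually runs.
The rest can finish in the order echo, hotel, alpha, charlie, bravo, india, golf, foxtrot.
Walking it through:
  run echo (it waits on nothing); releases mu18 and mu13
  run hotel (it waits on nothing); releases mu1 and mu12
  alpha waits on mu18 and mu1 — all released -> runs and releases mu7 and mu17
  run charlie (it waits on nothing); releases mu11 and mu2
  run bravo (it waits on nothing); releases mu15 and mu5
  india waits on mu15 and mu2 — all released -> runs and releases mu20
  golf waits on mu2 — all released -> runs and releases mu16 and mu10
  foxtrot waits on mu11, mu7 and mu13 — all released -> runs and releases mu19


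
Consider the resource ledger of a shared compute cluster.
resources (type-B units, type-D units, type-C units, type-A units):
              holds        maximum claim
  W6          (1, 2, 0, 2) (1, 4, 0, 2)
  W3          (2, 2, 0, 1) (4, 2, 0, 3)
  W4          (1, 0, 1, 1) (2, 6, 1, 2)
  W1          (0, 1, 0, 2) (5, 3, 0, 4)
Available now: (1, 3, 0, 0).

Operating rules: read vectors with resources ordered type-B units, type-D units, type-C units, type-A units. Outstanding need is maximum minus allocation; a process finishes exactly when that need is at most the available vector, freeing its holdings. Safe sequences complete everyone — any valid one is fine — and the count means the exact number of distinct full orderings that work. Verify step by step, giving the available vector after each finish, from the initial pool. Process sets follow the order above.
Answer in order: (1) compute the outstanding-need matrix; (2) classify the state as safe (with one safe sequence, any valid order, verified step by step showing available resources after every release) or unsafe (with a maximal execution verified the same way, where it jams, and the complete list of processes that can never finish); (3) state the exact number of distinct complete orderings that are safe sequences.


(1) Need matrix, components ordered type-B units, type-D units, type-C units, type-A units:
  W6: (0, 2, 0, 0)
  W3: (2, 0, 0, 2)
  W4: (1, 6, 0, 1)
  W1: (5, 2, 0, 2)
(2) The state is SAFE; one workable sequence: W6, W3, W4, W1.
Key observation: the first exact fit in this order is W3 — it needs (2, 0, 0, 2) with (2, 5, 0, 2) free, meeting a requested resource to the last unit.
Check, step by step:
  pool = (1, 3, 0, 0)
  W6: need (0, 2, 0, 0) fits (1, 3, 0, 0); releases (1, 2, 0, 2), pool now (2, 5, 0, 2)
  W3: need (2, 0, 0, 2) fits (2, 5, 0, 2); releases (2, 2, 0, 1), pool now (4, 7, 0, 3)
  W4: need (1, 6, 0, 1) fits (4, 7, 0, 3); releases (1, 0, 1, 1), pool now (5, 7, 1, 4)
  W1: need (5, 2, 0, 2) fits (5, 7, 1, 4); releases (0, 1, 0, 2), pool now (5, 8, 1, 6)
(3) Precisely 1 of the possible complete orderings is a safe sequence.


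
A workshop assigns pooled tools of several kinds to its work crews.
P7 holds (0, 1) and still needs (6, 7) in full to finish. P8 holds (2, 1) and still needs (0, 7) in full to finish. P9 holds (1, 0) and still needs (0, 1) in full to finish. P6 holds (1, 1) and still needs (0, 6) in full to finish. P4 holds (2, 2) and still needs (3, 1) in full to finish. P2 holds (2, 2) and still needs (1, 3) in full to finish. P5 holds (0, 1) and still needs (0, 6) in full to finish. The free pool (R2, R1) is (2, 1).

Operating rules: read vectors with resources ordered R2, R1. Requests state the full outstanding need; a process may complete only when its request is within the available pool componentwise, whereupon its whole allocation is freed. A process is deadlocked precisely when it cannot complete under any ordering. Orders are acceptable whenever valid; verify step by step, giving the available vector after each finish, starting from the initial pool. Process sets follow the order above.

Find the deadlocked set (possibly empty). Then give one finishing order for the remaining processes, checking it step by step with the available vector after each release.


Deadlocked: P7, P8, P6 and P5.
Key observation: even finishing P9, P4, P2 leaves just (7, 5) free — too little R1 for any of the remaining processes.
A valid finishing order for the others: P9, P4, P2. Check, step by step:
  pool = (2, 1)
  run P9 (needs (0, 1), free (2, 1)); after release of (1, 0) the pool is (3, 1)
  run P4 (needs (3, 1), free (3, 1)); after release of (2, 2) the pool is (5, 3)
  run P2 (needs (1, 3), free (5, 3)); after release of (2, 2) the pool is (7, 5)
The blocked processes can never fit:
  P7 still needs (6, 7) but only (7, 5) is free — short on R1
  P8 still needs (0, 7) but only (7, 5) is free — short on R1
  P6 still needs (0, 6) but only (7, 5) is free — short on R1
  P5 still needs (0, 6) but only (7, 5) is free — short on R1


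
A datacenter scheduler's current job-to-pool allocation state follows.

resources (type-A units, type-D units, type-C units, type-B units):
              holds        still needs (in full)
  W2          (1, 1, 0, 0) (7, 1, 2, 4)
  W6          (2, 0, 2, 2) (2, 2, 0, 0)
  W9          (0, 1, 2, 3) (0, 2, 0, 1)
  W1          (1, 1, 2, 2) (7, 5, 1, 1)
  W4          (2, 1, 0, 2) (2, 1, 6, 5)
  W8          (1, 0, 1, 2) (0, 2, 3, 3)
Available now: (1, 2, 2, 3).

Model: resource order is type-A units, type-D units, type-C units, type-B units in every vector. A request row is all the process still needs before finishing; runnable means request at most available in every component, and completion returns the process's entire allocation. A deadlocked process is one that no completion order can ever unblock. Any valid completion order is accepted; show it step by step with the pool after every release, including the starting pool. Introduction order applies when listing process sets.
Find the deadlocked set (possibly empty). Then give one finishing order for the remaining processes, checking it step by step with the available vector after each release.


The deadlocked set is W2 and W1.
Key observation: once W9, W8, W6, W4 finish, the pool peaks at (6, 4, 7, 12) — and every remaining process still needs more type-A units than that.
One completion order for the rest: W9, W8, W6, W4. Check, step by step:
  pool = (1, 2, 2, 3)
  W9: need (0, 2, 0, 1) fits (1, 2, 2, 3); releases (0, 1, 2, 3), pool now (1, 3, 4, 6)
  W8: need (0, 2, 3, 3) fits (1, 3, 4, 6); releases (1, 0, 1, 2), pool now (2, 3, 5, 8)
  W6: need (2, 2, 0, 0) fits (2, 3, 5, 8); releases (2, 0, 2, 2), pool now (4, 3, 7, 10)
  W4: need (2, 1, 6, 5) fits (4, 3, 7, 10); releases (2, 1, 0, 2), pool now (6, 4, 7, 12)
None of the blocked processes ever fits:
  blocked: W2 wants (7, 1, 2, 4), pool (6, 4, 7, 12) — not enough type-A units
  blocked: W1 wants (7, 5, 1, 1), pool (6, 4, 7, 12) — not enough type-A units and type-D units


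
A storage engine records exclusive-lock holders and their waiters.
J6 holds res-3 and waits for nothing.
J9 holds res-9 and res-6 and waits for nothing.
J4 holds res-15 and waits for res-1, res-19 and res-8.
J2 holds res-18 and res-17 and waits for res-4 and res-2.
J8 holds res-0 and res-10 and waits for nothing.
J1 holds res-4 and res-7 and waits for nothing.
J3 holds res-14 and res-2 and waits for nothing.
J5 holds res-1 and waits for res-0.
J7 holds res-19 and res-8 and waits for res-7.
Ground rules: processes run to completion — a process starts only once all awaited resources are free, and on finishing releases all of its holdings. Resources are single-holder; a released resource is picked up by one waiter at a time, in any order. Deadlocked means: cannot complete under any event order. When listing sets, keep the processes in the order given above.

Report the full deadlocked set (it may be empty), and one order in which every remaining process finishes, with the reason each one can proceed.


Nothing here is deadlocked.
Key observation: there is no circular wait here — follow any chain and it reaches a process that is free to run now.
One completion order for the rest: J9, J1, J8, J6, J3, J7, J2, J5, J4.
Walking it through:
  run J9 (it waits on nothing); releases res-9 and res-6
  run J1 (it waits on nothing); releases res-4 and res-7
  run J8 (it waits on nothing); releases res-0 and res-10
  run J6 (it waits on nothing); releases res-3
  run J3 (it waits on nothing); releases res-14 and res-2
  run J7 (all its waits — res-7 — are resolved); releases res-19 and res-8
  run J2 (all its waits — res-4 and res-2 — are resolved); releases res-18 and res-17
  run J5 (all its waits — res-0 — are resolved); releases res-1
  run J4 (all its waits — res-1, res-19 and res-8 — are resolved); releases res-15


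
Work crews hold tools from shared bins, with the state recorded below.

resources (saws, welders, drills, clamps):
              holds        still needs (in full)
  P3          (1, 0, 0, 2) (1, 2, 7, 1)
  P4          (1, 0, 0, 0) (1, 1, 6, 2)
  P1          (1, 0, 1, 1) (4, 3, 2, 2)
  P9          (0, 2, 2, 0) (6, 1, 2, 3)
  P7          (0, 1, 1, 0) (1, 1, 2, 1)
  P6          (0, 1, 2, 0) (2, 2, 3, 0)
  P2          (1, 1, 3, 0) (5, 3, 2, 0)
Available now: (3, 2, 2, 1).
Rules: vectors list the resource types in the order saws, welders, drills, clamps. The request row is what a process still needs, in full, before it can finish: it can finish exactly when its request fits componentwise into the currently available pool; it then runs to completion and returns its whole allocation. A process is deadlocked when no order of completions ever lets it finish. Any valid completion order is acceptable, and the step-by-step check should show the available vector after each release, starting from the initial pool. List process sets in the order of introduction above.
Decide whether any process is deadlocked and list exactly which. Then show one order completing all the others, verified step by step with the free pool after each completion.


The deadlocked set is P3, P4, P1, P9 and P2.
Key observation: after P7, P6 the pool peaks at (3, 4, 5, 1), and each blocked process is short somewhere: P3 on drills; P4 on drills, clamps; P1 on saws, clamps; P9 on saws, clamps; P2 on saws.
A valid finishing order for the others: P7, P6. Step-by-step check:
  pool = (3, 2, 2, 1)
  P7 needs (1, 1, 2, 1) <= (3, 2, 2, 1) -> finishes; pool += (0, 1, 1, 0) = (3, 3, 3, 1)
  P6 needs (2, 2, 3, 0) <= (3, 3, 3, 1) -> finishes; pool += (0, 1, 2, 0) = (3, 4, 5, 1)
None of the blocked processes ever fits:
  blocked: P3 wants (1, 2, 7, 1), pool (3, 4, 5, 1) — not enough drills
  blocked: P4 wants (1, 1, 6, 2), pool (3, 4, 5, 1) — not enough drills and clamps
  blocked: P1 wants (4, 3, 2, 2), pool (3, 4, 5, 1) — not enough saws and clamps
  blocked: P9 wants (6, 1, 2, 3), pool (3, 4, 5, 1) — not enough saws and clamps
  blocked: P2 wants (5, 3, 2, 0), pool (3, 4, 5, 1) — not enough saws


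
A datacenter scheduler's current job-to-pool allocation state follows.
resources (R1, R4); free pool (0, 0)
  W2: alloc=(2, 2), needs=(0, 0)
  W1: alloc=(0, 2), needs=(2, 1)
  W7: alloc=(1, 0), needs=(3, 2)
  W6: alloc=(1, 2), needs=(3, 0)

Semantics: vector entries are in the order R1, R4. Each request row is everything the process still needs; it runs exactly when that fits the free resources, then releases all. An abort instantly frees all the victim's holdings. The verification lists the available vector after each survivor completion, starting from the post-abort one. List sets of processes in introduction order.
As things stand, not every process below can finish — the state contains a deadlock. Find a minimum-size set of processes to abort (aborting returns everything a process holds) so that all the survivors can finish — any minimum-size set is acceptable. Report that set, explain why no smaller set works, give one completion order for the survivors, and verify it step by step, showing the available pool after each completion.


Abort W6.
Key observation: W7 could never have finished before the abort; with (1, 2) returned by W6, it fits at step 3.
Minimality: the empty abort set fails — the state is deadlocked as it stands.
Survivors finish in the order: W2, W1, W7. Walking it through (pool after the aborts first):
  pool = (1, 2)
  run W2 (needs (0, 0), free (1, 2)); after release of (2, 2) the pool is (3, 4)
  run W1 (needs (2, 1), free (3, 4)); after release of (0, 2) the pool is (3, 6)
  run W7 (needs (3, 2), free (3, 6)); after release of (1, 0) the pool is (4, 6)


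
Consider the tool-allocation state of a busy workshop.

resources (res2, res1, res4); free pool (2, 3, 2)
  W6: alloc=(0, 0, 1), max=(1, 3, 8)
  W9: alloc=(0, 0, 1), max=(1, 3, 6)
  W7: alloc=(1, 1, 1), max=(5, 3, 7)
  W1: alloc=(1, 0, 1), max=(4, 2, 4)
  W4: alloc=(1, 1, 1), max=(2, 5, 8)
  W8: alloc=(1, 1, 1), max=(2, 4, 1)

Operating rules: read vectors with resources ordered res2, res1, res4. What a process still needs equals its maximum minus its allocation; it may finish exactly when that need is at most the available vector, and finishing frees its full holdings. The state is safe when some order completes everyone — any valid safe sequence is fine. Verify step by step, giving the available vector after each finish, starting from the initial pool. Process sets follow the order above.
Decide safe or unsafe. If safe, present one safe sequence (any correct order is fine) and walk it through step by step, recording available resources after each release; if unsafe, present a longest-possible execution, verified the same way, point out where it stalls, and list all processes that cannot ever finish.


UNSAFE — no complete ordering exists.
Key observation: the wall is res4: completing W8, W1 brings the pool only to (4, 4, 4), and all the rest need more.
The run W8, W1 cannot be extended any further. Step-by-step check:
  pool = (2, 3, 2)
  W8 needs (1, 3, 0) <= (2, 3, 2) -> finishes; pool += (1, 1, 1) = (3, 4, 3)
  W1 needs (3, 2, 3) <= (3, 4, 3) -> finishes; pool += (1, 0, 1) = (4, 4, 4)
  W6 cannot run: need (1, 3, 7) vs free (4, 4, 4) (insufficient res4)
  W9 cannot run: need (1, 3, 5) vs free (4, 4, 4) (insufficient res4)
  W7 cannot run: need (4, 2, 6) vs free (4, 4, 4) (insufficient res4)
  W4 cannot run: need (1, 4, 7) vs free (4, 4, 4) (insufficient res4)
Permanently blocked: W6, W9, W7 and W4.
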